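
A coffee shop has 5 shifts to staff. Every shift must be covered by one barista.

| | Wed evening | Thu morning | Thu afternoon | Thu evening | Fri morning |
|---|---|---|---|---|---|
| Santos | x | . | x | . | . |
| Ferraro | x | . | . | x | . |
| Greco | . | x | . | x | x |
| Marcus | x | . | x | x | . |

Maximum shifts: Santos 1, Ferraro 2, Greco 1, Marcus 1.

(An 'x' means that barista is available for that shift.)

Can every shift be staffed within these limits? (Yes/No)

No

Total capacity is 5 and 5 slots are needed, so capacity alone doesn't rule it out.
Shifts {Thu morning, Fri morning} need 2 worker-slots in total, but the baristas available for any of those shifts (Greco) can supply at most 1 among them. So no valid schedule exists.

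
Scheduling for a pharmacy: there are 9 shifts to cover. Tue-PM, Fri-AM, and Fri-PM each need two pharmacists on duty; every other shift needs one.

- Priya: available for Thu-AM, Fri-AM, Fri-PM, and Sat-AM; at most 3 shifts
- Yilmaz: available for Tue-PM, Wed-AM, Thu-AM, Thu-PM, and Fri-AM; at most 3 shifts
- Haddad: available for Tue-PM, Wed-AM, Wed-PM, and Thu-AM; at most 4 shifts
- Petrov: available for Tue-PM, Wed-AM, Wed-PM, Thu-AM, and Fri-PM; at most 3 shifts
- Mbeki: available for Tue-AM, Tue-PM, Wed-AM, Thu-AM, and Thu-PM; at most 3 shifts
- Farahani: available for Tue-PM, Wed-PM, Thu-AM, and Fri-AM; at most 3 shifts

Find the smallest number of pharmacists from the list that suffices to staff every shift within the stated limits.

12 slots to fill and no one can take more than 4, so at least ⌈12/4⌉ = 3 pharmacists are needed.
Any 3 pharmacists together have capacity at most 4+3+3 = 10 < 12 slots, so 3 can never suffice.
Priya, Yilmaz, Petrov, and Mbeki alone can cover everything: Tue-AM→Mbeki, Tue-PM→Yilmaz+Petrov, Wed-AM→Mbeki, Wed-PM→Petrov, Thu-AM→Mbeki, Thu-PM→Yilmaz, Fri-AM→Priya+Yilmaz, Fri-PM→Priya+Petrov, Sat-AM→Priya.

4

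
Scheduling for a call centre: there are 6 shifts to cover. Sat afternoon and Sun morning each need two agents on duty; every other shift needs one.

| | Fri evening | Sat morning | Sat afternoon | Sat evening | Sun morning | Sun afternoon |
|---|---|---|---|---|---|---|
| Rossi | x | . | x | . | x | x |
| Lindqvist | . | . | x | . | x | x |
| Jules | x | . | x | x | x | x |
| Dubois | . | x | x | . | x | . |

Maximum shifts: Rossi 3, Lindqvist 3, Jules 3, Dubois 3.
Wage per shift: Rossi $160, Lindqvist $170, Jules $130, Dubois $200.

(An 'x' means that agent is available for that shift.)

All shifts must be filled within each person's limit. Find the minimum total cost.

Sat morning can only be covered by Dubois, so that assignment is forced.
Sat evening can only be covered by Jules, so that assignment is forced.
Picking the cheapest available agent for each shift independently would cost $1170, but that ignores the shift limits.
An optimal schedule: Fri evening→Jules, Sat morning→Dubois, Sat afternoon→Jules+Rossi, Sat evening→Jules, Sun morning→Rossi+Lindqvist, Sun afternoon→Rossi.
Total: 130 + 200 + 130 + 160 + 130 + 160 + 170 + 160 = $1240.

$1240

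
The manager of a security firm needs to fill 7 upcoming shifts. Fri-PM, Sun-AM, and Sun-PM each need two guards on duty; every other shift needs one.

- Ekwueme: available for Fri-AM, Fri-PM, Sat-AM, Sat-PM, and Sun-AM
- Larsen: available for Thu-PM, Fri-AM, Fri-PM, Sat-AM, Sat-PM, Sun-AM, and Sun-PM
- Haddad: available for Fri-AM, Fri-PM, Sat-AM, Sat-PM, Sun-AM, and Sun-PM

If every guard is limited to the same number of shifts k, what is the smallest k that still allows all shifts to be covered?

With 3 guards and 10 worker-slots to fill, someone must work at least ⌈10/3⌉ = 4 shifts, so k ≥ 4.
k = 4 works: Thu-PM→Larsen, Fri-AM→Ekwueme, Fri-PM→Ekwueme+Larsen, Sat-AM→Ekwueme, Sat-PM→Ekwueme, Sun-AM→Larsen+Haddad, Sun-PM→Larsen+Haddad.
Loads: Ekwueme 4, Larsen 4, Haddad 2 — all ≤ 4.

4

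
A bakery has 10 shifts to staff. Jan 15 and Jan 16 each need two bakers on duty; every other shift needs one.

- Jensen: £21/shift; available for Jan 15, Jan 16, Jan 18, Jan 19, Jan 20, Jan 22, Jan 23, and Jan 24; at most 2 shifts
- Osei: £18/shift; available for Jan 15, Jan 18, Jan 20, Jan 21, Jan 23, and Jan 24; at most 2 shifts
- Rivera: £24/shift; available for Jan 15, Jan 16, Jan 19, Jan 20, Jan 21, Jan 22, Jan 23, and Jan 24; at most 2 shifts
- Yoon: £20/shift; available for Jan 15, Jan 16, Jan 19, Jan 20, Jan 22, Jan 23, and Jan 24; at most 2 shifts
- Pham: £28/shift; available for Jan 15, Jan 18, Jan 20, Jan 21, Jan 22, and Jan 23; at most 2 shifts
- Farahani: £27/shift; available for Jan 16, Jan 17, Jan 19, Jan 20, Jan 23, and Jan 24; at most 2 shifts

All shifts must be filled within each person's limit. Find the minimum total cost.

£276

Jan 17 can only be covered by Farahani, so that assignment is forced.
Picking the cheapest available baker for each shift independently would cost £236, but that ignores the shift limits.
An optimal schedule: Jan 15→Yoon+Pham, Jan 16→Rivera+Yoon, Jan 17→Farahani, Jan 18→Jensen, Jan 19→Jensen, Jan 20→Pham, Jan 21→Osei, Jan 22→Rivera, Jan 23→Farahani, Jan 24→Osei.
Total: 20 + 28 + 24 + 20 + 27 + 21 + 21 + 28 + 18 + 24 + 27 + 18 = £276.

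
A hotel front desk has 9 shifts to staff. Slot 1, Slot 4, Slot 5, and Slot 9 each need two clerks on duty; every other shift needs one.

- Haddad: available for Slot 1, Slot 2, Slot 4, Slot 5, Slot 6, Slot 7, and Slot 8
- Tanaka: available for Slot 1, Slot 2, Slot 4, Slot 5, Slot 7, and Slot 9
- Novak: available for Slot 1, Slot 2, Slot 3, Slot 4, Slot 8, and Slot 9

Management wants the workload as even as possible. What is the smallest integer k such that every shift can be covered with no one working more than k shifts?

With 3 clerks and 13 worker-slots to fill, someone must work at least ⌈13/3⌉ = 5 shifts, so k ≥ 5.
k = 5 works: Slot 1→Haddad+Tanaka, Slot 2→Tanaka, Slot 3→Novak, Slot 4→Tanaka+Novak, Slot 5→Haddad+Tanaka, Slot 6→Haddad, Slot 7→Haddad, Slot 8→Haddad, Slot 9→Tanaka+Novak.
Loads: Haddad 5, Tanaka 5, Novak 3 — all ≤ 5.

5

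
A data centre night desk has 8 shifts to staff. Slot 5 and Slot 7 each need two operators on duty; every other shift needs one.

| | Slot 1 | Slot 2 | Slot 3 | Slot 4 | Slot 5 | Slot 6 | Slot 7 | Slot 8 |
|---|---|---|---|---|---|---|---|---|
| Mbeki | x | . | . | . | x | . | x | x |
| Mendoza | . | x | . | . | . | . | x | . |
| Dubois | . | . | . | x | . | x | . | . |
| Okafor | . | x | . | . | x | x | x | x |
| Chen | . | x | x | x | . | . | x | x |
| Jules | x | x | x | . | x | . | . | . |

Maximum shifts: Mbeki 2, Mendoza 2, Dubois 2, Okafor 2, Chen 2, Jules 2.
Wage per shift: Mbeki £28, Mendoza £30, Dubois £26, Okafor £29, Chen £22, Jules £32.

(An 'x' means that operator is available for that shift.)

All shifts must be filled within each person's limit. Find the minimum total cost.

£270

Picking the cheapest available operator for each shift independently would cost £249, but that ignores the shift limits.
An optimal schedule: Slot 1→Mbeki, Slot 2→Mendoza, Slot 3→Chen, Slot 4→Dubois, Slot 5→Mbeki+Okafor, Slot 6→Dubois, Slot 7→Mendoza+Chen, Slot 8→Okafor.
Total: 28 + 30 + 22 + 26 + 28 + 29 + 26 + 30 + 22 + 29 = £270.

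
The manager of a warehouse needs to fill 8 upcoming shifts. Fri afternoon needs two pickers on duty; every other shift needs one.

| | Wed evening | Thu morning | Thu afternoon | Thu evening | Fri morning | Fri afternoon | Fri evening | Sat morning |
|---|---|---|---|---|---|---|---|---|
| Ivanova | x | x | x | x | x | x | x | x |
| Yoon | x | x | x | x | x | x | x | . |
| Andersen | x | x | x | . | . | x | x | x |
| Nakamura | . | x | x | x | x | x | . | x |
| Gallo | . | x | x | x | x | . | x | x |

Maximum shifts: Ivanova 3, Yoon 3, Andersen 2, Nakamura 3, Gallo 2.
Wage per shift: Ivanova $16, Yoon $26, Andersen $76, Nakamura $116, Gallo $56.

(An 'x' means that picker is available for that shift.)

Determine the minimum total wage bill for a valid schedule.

$314

Picking the cheapest available picker for each shift independently would cost $154, but that ignores the shift limits.
An optimal schedule: Wed evening→Ivanova, Thu morning→Yoon, Thu afternoon→Gallo, Thu evening→Ivanova, Fri morning→Ivanova, Fri afternoon→Yoon+Andersen, Fri evening→Yoon, Sat morning→Gallo.
Total: 16 + 26 + 56 + 16 + 16 + 26 + 76 + 26 + 56 = $314.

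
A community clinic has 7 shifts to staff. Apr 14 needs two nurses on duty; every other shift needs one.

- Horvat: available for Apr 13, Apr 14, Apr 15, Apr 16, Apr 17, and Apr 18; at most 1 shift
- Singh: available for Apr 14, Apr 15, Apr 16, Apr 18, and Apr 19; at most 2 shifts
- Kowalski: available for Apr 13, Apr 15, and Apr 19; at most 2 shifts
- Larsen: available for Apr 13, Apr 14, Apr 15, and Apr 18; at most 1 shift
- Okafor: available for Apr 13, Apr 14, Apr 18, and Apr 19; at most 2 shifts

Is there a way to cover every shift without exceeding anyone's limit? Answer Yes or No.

Apr 17 can only be covered by Horvat, so that assignment is forced.
One valid schedule: Apr 13→Kowalski, Apr 14→Larsen+Okafor, Apr 15→Kowalski, Apr 16→Singh, Apr 17→Horvat, Apr 18→Okafor, Apr 19→Singh.
Loads: Horvat 1/1, Singh 2/2, Kowalski 2/2, Larsen 1/1, Okafor 2/2 — all within limits.

Yes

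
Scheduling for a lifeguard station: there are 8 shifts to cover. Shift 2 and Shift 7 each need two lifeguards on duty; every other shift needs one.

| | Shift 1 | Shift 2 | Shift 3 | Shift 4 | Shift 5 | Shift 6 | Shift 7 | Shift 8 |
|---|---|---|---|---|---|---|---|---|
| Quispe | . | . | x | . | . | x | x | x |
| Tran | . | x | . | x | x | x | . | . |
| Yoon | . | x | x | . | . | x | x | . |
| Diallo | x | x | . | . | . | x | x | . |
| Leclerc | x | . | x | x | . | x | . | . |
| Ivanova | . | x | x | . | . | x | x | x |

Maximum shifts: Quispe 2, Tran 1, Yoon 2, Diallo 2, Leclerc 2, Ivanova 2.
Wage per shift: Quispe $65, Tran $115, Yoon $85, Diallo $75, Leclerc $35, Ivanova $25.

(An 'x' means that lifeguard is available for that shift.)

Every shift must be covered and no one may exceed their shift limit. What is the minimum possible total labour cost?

Shift 5 can only be covered by Tran, so that assignment is forced.
Picking the cheapest available lifeguard for each shift independently would cost $450, but that ignores the shift limits.
An optimal schedule: Shift 1→Leclerc, Shift 2→Diallo+Yoon, Shift 3→Ivanova, Shift 4→Leclerc, Shift 5→Tran, Shift 6→Quispe, Shift 7→Quispe+Diallo, Shift 8→Ivanova.
Total: 35 + 75 + 85 + 25 + 35 + 115 + 65 + 65 + 75 + 25 = $600.

$600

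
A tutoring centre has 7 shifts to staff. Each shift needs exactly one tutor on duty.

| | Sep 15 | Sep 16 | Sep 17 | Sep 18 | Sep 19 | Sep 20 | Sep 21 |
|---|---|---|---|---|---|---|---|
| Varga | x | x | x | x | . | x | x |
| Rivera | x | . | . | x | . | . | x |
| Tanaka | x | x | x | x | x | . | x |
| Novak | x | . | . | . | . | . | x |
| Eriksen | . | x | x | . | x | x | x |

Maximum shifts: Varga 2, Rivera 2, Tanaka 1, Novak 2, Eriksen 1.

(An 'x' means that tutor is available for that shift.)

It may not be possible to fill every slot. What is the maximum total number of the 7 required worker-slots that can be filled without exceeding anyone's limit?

7

Total capacity across all tutors is 2+2+1+2+1 = 8, and 7 slots are needed, so at most 7 can be filled.
An assignment achieving 7: Sep 15→Rivera, Sep 16→Varga, Sep 17→Eriksen, Sep 18→Rivera, Sep 19→Tanaka, Sep 20→Varga, Sep 21→Novak.
Loads: Varga 2/2, Rivera 2/2, Tanaka 1/1, Novak 1/2, Eriksen 1/1.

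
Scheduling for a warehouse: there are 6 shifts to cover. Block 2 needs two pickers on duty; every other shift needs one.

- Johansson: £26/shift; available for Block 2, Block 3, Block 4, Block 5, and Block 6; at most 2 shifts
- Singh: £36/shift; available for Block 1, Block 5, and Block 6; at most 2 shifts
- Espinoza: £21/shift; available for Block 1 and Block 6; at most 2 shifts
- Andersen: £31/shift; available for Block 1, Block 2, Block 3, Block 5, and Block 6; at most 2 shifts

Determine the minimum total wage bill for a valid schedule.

Block 2 can only be covered by Johansson and Andersen, so that assignment is forced.
Block 4 can only be covered by Johansson, so that assignment is forced.
Picking the cheapest available picker for each shift independently would cost £177, but that ignores the shift limits.
An optimal schedule: Block 1→Espinoza, Block 2→Johansson+Andersen, Block 3→Andersen, Block 4→Johansson, Block 5→Singh, Block 6→Espinoza.
Total: 21 + 26 + 31 + 31 + 26 + 36 + 21 = £192.

£192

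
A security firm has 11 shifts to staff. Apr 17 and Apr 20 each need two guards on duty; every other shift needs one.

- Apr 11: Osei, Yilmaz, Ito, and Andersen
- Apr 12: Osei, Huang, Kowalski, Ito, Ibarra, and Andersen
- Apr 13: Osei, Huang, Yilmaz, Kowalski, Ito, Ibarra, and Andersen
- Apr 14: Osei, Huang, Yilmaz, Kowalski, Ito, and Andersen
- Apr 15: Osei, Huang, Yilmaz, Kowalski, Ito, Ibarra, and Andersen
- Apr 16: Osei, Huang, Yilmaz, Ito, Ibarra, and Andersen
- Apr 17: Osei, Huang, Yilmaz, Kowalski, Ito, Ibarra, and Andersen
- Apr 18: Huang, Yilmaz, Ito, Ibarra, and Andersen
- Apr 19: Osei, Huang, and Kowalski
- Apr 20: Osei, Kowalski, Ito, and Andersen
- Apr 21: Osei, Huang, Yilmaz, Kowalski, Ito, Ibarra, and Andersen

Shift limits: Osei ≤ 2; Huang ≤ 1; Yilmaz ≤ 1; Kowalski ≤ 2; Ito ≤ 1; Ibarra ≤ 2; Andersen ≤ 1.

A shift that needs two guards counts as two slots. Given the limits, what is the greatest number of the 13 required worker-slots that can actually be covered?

10

Total capacity across all guards is 2+1+1+2+1+2+1 = 10, and 13 slots are needed, so at most 10 can be filled.
An assignment achieving 10: Apr 11→Osei, Apr 12→Kowalski, Apr 13→Ibarra, Apr 14→Yilmaz, Apr 15→Andersen, Apr 16→Ibarra, Apr 18→Huang, Apr 19→Osei, Apr 20→Kowalski+Ito.
Loads: Osei 2/2, Huang 1/1, Yilmaz 1/1, Kowalski 2/2, Ito 1/1, Ibarra 2/2, Andersen 1/1.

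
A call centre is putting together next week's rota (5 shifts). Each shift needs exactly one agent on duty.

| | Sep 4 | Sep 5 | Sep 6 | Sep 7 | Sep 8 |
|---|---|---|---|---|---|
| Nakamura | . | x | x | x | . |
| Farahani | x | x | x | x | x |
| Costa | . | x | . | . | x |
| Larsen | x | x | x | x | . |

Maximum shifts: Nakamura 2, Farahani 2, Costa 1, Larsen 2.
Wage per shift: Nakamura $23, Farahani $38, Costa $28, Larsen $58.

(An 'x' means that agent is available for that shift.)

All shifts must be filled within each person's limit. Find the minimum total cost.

$150

Picking the cheapest available agent for each shift independently would cost $135, but that ignores the shift limits.
An optimal schedule: Sep 4→Farahani, Sep 5→Costa, Sep 6→Nakamura, Sep 7→Nakamura, Sep 8→Farahani.
Total: 38 + 28 + 23 + 23 + 38 = $150.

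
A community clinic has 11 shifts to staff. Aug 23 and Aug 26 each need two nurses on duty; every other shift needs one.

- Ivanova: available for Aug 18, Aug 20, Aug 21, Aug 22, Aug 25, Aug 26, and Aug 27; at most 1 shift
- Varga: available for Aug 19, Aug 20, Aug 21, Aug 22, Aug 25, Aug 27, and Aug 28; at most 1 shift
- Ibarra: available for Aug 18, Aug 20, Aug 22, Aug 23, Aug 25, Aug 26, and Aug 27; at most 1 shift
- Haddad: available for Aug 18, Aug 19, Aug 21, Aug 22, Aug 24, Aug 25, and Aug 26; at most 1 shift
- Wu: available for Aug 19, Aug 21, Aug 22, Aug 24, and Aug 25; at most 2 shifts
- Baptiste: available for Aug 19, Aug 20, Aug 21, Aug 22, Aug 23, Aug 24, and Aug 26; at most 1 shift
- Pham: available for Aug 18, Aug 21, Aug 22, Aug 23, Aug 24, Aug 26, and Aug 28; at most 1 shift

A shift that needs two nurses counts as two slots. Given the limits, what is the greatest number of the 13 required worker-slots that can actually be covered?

Total capacity across all nurses is 1+1+1+1+2+1+1 = 8, and 13 slots are needed, so at most 8 can be filled.
An assignment achieving 8: Aug 18→Haddad, Aug 19→Wu, Aug 23→Ibarra+Baptiste, Aug 24→Wu, Aug 26→Pham, Aug 27→Ivanova, Aug 28→Varga.
Loads: Ivanova 1/1, Varga 1/1, Ibarra 1/1, Haddad 1/1, Wu 2/2, Baptiste 1/1, Pham 1/1.

8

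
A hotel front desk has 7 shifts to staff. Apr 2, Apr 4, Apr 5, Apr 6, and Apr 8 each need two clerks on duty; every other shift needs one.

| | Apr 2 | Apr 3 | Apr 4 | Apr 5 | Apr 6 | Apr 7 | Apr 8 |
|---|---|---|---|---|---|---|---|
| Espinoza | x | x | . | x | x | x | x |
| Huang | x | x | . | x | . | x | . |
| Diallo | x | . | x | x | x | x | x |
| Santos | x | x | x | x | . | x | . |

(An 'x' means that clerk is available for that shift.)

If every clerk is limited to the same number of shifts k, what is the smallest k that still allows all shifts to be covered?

3

With 4 clerks and 12 worker-slots to fill, someone must work at least ⌈12/4⌉ = 3 shifts, so k ≥ 3.
k = 3 works: Apr 2→Huang+Santos, Apr 3→Espinoza, Apr 4→Diallo+Santos, Apr 5→Huang+Santos, Apr 6→Espinoza+Diallo, Apr 7→Huang, Apr 8→Espinoza+Diallo.
Loads: Espinoza 3, Huang 3, Diallo 3, Santos 3 — all ≤ 3.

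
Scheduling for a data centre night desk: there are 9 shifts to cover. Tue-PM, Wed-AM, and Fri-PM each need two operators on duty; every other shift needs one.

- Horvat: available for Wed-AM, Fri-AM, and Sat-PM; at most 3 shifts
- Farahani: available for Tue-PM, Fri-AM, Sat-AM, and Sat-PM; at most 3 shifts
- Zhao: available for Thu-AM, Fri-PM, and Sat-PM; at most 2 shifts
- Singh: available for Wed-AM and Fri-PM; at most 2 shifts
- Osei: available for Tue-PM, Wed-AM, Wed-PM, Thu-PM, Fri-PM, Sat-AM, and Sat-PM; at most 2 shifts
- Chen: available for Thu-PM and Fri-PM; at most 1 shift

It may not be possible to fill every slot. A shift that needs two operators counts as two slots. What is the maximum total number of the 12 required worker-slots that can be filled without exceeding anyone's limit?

12

Total capacity across all operators is 3+3+2+2+2+1 = 13, and 12 slots are needed, so at most 12 can be filled.
An assignment achieving 12: Tue-PM→Farahani+Osei, Wed-AM→Horvat+Singh, Wed-PM→Osei, Thu-AM→Zhao, Thu-PM→Chen, Fri-AM→Horvat, Fri-PM→Zhao+Singh, Sat-AM→Farahani, Sat-PM→Horvat.
Loads: Horvat 3/3, Farahani 2/3, Zhao 2/2, Singh 2/2, Osei 2/2, Chen 1/1.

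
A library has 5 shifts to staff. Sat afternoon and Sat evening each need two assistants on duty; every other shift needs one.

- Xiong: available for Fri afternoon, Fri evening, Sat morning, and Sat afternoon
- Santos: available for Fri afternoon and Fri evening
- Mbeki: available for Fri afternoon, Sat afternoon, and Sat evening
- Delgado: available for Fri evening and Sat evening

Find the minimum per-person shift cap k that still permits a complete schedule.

2

With 4 assistants and 7 worker-slots to fill, someone must work at least ⌈7/4⌉ = 2 shifts, so k ≥ 2.
k = 2 works: Fri afternoon→Santos, Fri evening→Santos, Sat morning→Xiong, Sat afternoon→Xiong+Mbeki, Sat evening→Mbeki+Delgado.
Loads: Xiong 2, Santos 2, Mbeki 2, Delgado 1 — all ≤ 2.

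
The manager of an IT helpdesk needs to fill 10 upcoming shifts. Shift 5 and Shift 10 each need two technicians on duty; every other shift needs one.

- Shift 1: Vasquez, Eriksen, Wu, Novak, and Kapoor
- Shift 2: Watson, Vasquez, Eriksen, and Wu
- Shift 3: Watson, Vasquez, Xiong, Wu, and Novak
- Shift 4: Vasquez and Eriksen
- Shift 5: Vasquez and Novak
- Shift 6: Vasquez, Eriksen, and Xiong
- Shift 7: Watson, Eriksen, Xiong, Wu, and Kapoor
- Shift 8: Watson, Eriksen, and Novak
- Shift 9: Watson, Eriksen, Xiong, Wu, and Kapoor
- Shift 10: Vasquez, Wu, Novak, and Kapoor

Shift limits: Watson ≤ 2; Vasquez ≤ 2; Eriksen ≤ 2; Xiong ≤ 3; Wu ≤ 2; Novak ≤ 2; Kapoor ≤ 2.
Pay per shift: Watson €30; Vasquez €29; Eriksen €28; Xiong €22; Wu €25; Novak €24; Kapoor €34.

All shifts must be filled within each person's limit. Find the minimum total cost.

€308

Shift 5 can only be covered by Vasquez and Novak, so that assignment is forced.
Picking the cheapest available technician for each shift independently would cost €291, but that ignores the shift limits.
An optimal schedule: Shift 1→Eriksen, Shift 2→Wu, Shift 3→Xiong, Shift 4→Eriksen, Shift 5→Novak+Vasquez, Shift 6→Xiong, Shift 7→Xiong, Shift 8→Novak, Shift 9→Watson, Shift 10→Wu+Vasquez.
Total: 28 + 25 + 22 + 28 + 24 + 29 + 22 + 22 + 24 + 30 + 25 + 29 = €308.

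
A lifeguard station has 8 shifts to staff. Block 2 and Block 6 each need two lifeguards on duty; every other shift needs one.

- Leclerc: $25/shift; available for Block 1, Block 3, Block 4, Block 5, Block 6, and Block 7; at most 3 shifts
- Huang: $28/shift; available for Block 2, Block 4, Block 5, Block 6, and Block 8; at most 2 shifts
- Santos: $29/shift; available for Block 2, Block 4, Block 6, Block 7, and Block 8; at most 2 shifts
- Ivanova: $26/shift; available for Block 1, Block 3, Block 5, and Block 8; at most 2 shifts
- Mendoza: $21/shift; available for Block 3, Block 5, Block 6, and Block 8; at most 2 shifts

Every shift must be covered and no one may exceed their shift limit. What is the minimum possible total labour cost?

$254

Block 2 can only be covered by Huang and Santos, so that assignment is forced.
Picking the cheapest available lifeguard for each shift independently would cost $241, but that ignores the shift limits.
An optimal schedule: Block 1→Leclerc, Block 2→Huang+Santos, Block 3→Mendoza, Block 4→Leclerc, Block 5→Ivanova, Block 6→Mendoza+Huang, Block 7→Leclerc, Block 8→Ivanova.
Total: 25 + 28 + 29 + 21 + 25 + 26 + 21 + 28 + 25 + 26 = $254.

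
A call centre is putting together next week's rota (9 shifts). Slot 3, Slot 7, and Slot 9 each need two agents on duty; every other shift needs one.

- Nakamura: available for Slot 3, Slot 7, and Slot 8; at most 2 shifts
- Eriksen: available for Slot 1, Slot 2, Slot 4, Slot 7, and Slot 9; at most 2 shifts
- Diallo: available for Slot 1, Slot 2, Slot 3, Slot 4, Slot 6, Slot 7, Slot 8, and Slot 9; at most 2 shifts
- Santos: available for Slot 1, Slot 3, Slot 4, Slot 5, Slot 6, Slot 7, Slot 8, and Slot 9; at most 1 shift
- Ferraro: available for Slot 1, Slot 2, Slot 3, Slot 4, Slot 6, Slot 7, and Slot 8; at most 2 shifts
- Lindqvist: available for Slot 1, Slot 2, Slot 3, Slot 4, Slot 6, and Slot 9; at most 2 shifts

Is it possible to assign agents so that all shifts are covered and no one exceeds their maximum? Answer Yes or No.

No

Total capacity is 2+2+2+1+2+2 = 11 but 12 worker-slots are needed — infeasible.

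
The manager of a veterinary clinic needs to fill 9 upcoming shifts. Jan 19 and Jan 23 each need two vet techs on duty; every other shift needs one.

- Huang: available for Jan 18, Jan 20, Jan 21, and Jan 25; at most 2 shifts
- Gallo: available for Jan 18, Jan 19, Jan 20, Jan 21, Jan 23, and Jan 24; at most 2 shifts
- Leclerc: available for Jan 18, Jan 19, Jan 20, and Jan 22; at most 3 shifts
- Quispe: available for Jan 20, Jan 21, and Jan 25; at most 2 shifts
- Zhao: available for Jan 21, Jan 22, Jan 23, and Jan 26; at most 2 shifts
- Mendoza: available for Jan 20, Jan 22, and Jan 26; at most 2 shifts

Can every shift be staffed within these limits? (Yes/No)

Total capacity is 13 and 11 slots are needed, so capacity alone doesn't rule it out.
Shifts {Jan 19, Jan 23, Jan 24} need 5 worker-slots in total, but the vet techs available for any of those shifts (Gallo, Leclerc, and Zhao) can supply at most 4 among them. So no valid schedule exists.

No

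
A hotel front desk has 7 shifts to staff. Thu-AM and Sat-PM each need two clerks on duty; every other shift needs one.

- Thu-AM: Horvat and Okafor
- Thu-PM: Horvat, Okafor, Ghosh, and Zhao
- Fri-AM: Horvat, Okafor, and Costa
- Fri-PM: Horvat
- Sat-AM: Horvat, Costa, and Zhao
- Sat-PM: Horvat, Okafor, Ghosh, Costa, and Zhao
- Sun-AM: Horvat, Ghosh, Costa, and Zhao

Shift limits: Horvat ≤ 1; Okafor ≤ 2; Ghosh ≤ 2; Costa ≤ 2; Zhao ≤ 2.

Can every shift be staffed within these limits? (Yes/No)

No

Total capacity is 9 and 9 slots are needed, so capacity alone doesn't rule it out.
Shifts {Thu-AM, Fri-PM} need 3 worker-slots in total, but the clerks available for any of those shifts (Horvat and Okafor) can supply at most 2 among them. So no valid schedule exists.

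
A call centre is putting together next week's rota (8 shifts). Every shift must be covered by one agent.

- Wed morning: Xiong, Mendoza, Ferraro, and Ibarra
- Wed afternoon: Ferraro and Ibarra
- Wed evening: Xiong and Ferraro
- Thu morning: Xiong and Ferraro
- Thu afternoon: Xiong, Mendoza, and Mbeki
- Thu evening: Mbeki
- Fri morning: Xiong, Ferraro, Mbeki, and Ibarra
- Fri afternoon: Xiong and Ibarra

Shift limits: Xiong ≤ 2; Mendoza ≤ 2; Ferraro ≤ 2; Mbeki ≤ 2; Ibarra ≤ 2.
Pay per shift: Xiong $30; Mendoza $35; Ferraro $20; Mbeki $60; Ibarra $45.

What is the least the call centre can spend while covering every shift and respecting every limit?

Thu evening can only be covered by Mbeki, so that assignment is forced.
Picking the cheapest available agent for each shift independently would cost $220, but that ignores the shift limits.
An optimal schedule: Wed morning→Mendoza, Wed afternoon→Ferraro, Wed evening→Xiong, Thu morning→Xiong, Thu afternoon→Mendoza, Thu evening→Mbeki, Fri morning→Ferraro, Fri afternoon→Ibarra.
Total: 35 + 20 + 30 + 30 + 35 + 60 + 20 + 45 = $275.

$275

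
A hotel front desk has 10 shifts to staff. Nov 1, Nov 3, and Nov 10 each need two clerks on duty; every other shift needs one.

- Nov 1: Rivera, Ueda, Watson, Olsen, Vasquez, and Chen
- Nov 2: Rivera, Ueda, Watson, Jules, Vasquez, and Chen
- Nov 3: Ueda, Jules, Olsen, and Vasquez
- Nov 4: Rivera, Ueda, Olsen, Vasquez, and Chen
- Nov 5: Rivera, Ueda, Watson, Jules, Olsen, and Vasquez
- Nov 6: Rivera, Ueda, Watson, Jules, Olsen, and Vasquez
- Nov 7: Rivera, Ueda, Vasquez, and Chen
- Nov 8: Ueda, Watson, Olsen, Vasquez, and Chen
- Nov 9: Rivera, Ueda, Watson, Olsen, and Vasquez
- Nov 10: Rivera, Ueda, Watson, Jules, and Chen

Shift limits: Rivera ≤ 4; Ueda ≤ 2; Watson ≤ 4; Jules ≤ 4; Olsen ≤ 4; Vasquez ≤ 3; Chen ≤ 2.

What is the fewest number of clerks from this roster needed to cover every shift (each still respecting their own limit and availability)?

4

13 slots to fill and no one can take more than 4, so at least ⌈13/4⌉ = 4 clerks are needed.
Rivera, Ueda, Watson, and Jules alone can cover everything: Nov 1→Rivera+Watson, Nov 2→Watson, Nov 3→Ueda+Jules, Nov 4→Rivera, Nov 5→Watson, Nov 6→Jules, Nov 7→Rivera, Nov 8→Ueda, Nov 9→Rivera, Nov 10→Watson+Jules.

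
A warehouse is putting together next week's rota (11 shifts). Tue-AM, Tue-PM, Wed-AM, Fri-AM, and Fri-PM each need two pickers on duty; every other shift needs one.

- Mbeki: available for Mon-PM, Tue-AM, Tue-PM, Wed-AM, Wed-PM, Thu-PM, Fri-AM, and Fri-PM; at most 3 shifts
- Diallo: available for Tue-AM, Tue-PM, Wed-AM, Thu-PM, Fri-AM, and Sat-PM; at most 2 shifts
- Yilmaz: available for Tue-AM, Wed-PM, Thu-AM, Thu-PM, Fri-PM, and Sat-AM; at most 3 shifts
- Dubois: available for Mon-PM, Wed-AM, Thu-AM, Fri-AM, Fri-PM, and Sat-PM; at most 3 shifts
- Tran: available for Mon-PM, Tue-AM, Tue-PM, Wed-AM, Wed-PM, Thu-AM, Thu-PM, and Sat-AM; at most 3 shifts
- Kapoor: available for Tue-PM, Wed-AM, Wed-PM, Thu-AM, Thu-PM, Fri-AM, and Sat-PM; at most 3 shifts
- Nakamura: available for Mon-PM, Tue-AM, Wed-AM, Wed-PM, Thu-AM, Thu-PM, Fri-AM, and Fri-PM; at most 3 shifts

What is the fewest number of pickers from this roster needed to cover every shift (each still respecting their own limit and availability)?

16 slots to fill and no one can take more than 3, so at least ⌈16/3⌉ = 6 pickers are needed.
Mbeki, Diallo, Yilmaz, Dubois, Tran, and Kapoor alone can cover everything: Mon-PM→Mbeki, Tue-AM→Diallo+Tran, Tue-PM→Tran+Kapoor, Wed-AM→Dubois+Kapoor, Wed-PM→Mbeki, Thu-AM→Yilmaz, Thu-PM→Tran, Fri-AM→Dubois+Kapoor, Fri-PM→Mbeki+Yilmaz, Sat-AM→Yilmaz, Sat-PM→Diallo.

6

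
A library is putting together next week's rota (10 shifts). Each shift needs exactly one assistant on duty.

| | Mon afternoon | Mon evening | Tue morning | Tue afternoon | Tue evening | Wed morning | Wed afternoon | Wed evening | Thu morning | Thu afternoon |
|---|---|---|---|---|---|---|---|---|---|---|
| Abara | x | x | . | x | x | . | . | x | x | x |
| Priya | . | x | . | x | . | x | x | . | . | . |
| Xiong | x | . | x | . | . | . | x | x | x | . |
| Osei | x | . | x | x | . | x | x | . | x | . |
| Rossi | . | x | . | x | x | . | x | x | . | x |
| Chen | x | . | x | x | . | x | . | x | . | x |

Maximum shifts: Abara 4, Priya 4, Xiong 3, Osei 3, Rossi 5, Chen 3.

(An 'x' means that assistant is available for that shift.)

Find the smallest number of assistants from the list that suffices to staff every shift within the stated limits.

10 slots to fill and no one can take more than 5, so at least ⌈10/5⌉ = 2 assistants are needed.
Any 2 assistants together have capacity at most 5+4 = 9 < 10 slots, so 2 can never suffice.
Abara, Priya, and Xiong alone can cover everything: Mon afternoon→Abara, Mon evening→Abara, Tue morning→Xiong, Tue afternoon→Priya, Tue evening→Abara, Wed morning→Priya, Wed afternoon→Priya, Wed evening→Xiong, Thu morning→Xiong, Thu afternoon→Abara.

3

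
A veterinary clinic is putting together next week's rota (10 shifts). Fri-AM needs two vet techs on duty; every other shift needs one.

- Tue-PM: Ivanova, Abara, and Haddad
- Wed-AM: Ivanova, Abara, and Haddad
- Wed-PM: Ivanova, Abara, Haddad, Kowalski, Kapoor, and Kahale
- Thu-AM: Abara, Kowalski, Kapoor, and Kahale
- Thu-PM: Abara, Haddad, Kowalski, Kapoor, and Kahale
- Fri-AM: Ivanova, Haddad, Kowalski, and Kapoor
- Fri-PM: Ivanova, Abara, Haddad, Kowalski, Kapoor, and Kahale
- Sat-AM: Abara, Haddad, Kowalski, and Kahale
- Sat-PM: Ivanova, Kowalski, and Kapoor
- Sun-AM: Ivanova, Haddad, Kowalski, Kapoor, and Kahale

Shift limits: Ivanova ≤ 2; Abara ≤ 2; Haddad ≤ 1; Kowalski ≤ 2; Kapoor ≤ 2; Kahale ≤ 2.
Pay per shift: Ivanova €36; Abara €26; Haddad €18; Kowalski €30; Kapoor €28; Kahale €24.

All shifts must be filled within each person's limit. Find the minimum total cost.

€306

Picking the cheapest available vet tech for each shift independently would cost €224, but that ignores the shift limits.
An optimal schedule: Tue-PM→Ivanova, Wed-AM→Ivanova, Wed-PM→Kahale, Thu-AM→Abara, Thu-PM→Haddad, Fri-AM→Kowalski+Kapoor, Fri-PM→Kahale, Sat-AM→Abara, Sat-PM→Kowalski, Sun-AM→Kapoor.
Total: 36 + 36 + 24 + 26 + 18 + 30 + 28 + 24 + 26 + 30 + 28 = €306.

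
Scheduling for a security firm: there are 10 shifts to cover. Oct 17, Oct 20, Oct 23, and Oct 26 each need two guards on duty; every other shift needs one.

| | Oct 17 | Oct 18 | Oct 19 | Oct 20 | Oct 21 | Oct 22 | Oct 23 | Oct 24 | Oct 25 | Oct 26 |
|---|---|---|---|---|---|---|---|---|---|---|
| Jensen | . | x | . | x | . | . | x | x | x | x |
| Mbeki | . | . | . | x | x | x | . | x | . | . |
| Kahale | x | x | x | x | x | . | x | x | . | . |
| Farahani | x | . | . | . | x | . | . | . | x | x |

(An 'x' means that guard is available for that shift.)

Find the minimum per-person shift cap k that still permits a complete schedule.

4

With 4 guards and 14 worker-slots to fill, someone must work at least ⌈14/4⌉ = 4 shifts, so k ≥ 4.
k = 4 works: Oct 17→Kahale+Farahani, Oct 18→Jensen, Oct 19→Kahale, Oct 20→Mbeki+Kahale, Oct 21→Mbeki, Oct 22→Mbeki, Oct 23→Jensen+Kahale, Oct 24→Mbeki, Oct 25→Jensen, Oct 26→Jensen+Farahani.
Loads: Jensen 4, Mbeki 4, Kahale 4, Farahani 2 — all ≤ 4.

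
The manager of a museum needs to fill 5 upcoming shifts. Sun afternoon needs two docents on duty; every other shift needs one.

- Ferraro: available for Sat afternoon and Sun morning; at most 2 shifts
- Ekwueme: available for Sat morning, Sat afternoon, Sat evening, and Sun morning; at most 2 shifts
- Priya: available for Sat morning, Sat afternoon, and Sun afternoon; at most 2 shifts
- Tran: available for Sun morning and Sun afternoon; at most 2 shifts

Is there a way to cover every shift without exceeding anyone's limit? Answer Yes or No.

Sat evening can only be covered by Ekwueme, so that assignment is forced.
Sun afternoon can only be covered by Priya and Tran, so that assignment is forced.
One valid schedule: Sat morning→Ekwueme, Sat afternoon→Ferraro, Sat evening→Ekwueme, Sun morning→Ferraro, Sun afternoon→Priya+Tran.
Loads: Ferraro 2/2, Ekwueme 2/2, Priya 1/2, Tran 1/2 — all within limits.

Yes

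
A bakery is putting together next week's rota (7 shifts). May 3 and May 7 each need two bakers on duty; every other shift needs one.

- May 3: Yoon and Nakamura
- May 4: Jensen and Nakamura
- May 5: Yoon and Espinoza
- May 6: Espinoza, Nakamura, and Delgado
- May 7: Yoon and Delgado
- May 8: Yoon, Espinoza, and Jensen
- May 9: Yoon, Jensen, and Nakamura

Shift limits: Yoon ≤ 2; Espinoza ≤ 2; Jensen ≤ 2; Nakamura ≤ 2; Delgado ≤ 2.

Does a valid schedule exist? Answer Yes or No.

May 3 can only be covered by Yoon and Nakamura, so that assignment is forced.
May 7 can only be covered by Yoon and Delgado, so that assignment is forced.
One valid schedule: May 3→Yoon+Nakamura, May 4→Jensen, May 5→Espinoza, May 6→Espinoza, May 7→Yoon+Delgado, May 8→Jensen, May 9→Nakamura.
Loads: Yoon 2/2, Espinoza 2/2, Jensen 2/2, Nakamura 2/2, Delgado 1/2 — all within limits.

Yes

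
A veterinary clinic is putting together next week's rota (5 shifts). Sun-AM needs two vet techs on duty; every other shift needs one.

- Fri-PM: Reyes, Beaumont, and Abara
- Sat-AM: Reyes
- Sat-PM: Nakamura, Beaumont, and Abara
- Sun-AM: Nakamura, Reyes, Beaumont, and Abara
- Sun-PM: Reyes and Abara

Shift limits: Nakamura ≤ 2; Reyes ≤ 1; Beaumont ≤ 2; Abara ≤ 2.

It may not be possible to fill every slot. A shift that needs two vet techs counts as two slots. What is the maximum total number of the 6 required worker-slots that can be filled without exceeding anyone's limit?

Total capacity across all vet techs is 2+1+2+2 = 7, and 6 slots are needed, so at most 6 can be filled.
An assignment achieving 6: Fri-PM→Beaumont, Sat-AM→Reyes, Sat-PM→Nakamura, Sun-AM→Nakamura+Beaumont, Sun-PM→Abara.
Loads: Nakamura 2/2, Reyes 1/1, Beaumont 2/2, Abara 1/2.

6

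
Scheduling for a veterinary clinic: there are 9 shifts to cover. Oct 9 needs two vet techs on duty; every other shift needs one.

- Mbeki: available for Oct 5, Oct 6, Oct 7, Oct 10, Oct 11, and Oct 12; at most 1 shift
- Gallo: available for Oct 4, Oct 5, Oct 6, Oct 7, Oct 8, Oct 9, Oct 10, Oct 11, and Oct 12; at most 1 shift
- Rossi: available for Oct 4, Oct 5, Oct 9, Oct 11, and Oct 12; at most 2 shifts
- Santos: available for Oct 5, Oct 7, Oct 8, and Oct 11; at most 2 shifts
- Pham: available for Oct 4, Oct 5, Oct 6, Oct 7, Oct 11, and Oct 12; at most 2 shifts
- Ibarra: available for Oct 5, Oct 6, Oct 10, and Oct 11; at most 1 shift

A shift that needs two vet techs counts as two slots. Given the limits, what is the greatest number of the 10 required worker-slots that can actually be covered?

9

Total capacity across all vet techs is 1+1+2+2+2+1 = 9, and 10 slots are needed, so at most 9 can be filled.
An assignment achieving 9: Oct 4→Rossi, Oct 5→Santos, Oct 6→Pham, Oct 7→Santos, Oct 8→Gallo, Oct 9→Rossi, Oct 10→Mbeki, Oct 11→Ibarra, Oct 12→Pham.
Loads: Mbeki 1/1, Gallo 1/1, Rossi 2/2, Santos 2/2, Pham 2/2, Ibarra 1/1.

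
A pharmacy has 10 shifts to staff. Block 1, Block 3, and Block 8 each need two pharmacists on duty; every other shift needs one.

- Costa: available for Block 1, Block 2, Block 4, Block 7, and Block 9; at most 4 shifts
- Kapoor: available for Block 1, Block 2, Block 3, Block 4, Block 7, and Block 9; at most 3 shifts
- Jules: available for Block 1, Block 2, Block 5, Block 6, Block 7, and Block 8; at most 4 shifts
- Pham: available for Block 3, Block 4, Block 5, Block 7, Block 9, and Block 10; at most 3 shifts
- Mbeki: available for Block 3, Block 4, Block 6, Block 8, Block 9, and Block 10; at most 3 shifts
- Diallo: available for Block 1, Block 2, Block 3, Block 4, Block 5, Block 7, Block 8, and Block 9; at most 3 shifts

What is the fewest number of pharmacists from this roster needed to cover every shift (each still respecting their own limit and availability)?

13 slots to fill and no one can take more than 4, so at least ⌈13/4⌉ = 4 pharmacists are needed.
Costa, Kapoor, Jules, and Mbeki alone can cover everything: Block 1→Costa+Kapoor, Block 2→Costa, Block 3→Kapoor+Mbeki, Block 4→Costa, Block 5→Jules, Block 6→Jules, Block 7→Costa, Block 8→Jules+Mbeki, Block 9→Kapoor, Block 10→Mbeki.

4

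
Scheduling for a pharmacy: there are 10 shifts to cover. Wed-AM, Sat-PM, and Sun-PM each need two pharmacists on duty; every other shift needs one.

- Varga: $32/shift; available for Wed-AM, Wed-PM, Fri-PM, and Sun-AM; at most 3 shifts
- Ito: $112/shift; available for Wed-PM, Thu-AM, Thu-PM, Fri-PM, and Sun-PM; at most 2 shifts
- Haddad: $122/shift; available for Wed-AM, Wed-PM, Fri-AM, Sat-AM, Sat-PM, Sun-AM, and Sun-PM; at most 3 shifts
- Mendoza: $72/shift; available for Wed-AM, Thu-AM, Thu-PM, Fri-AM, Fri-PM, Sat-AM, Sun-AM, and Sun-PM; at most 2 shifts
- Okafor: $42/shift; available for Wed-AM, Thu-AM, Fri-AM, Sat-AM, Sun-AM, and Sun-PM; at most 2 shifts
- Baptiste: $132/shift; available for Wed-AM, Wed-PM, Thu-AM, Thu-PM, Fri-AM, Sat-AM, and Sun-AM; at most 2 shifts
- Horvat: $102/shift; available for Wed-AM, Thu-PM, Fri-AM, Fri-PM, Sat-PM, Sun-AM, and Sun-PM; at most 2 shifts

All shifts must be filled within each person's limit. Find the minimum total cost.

$996

Sat-PM can only be covered by Haddad and Horvat, so that assignment is forced.
Picking the cheapest available pharmacist for each shift independently would cost $706, but that ignores the shift limits.
An optimal schedule: Wed-AM→Varga+Haddad, Wed-PM→Varga, Thu-AM→Okafor, Thu-PM→Mendoza, Fri-AM→Mendoza, Fri-PM→Ito, Sat-AM→Okafor, Sat-PM→Horvat+Haddad, Sun-AM→Varga, Sun-PM→Horvat+Ito.
Total: 32 + 122 + 32 + 42 + 72 + 72 + 112 + 42 + 102 + 122 + 32 + 102 + 112 = $996.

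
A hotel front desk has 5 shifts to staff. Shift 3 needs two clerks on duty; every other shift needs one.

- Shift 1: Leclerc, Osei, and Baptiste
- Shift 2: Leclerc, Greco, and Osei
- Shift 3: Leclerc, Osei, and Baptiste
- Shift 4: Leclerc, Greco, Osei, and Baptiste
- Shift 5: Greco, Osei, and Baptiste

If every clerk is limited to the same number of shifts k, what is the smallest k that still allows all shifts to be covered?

With 4 clerks and 6 worker-slots to fill, someone must work at least ⌈6/4⌉ = 2 shifts, so k ≥ 2.
k = 2 works: Shift 1→Leclerc, Shift 2→Leclerc, Shift 3→Osei+Baptiste, Shift 4→Greco, Shift 5→Greco.
Loads: Leclerc 2, Greco 2, Osei 1, Baptiste 1 — all ≤ 2.

2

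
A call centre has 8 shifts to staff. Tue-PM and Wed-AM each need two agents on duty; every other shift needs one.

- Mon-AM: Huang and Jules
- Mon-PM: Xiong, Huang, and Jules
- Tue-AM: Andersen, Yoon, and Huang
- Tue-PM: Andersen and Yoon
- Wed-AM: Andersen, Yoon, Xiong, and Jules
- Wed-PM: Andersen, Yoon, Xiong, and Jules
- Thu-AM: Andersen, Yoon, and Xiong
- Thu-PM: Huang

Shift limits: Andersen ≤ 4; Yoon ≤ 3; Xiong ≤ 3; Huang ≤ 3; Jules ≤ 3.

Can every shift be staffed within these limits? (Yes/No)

Yes

Tue-PM can only be covered by Andersen and Yoon, so that assignment is forced.
Thu-PM can only be covered by Huang, so that assignment is forced.
One valid schedule: Mon-AM→Huang, Mon-PM→Xiong, Tue-AM→Andersen, Tue-PM→Andersen+Yoon, Wed-AM→Yoon+Xiong, Wed-PM→Andersen, Thu-AM→Andersen, Thu-PM→Huang.
Loads: Andersen 4/4, Yoon 2/3, Xiong 2/3, Huang 2/3, Jules 0/3 — all within limits.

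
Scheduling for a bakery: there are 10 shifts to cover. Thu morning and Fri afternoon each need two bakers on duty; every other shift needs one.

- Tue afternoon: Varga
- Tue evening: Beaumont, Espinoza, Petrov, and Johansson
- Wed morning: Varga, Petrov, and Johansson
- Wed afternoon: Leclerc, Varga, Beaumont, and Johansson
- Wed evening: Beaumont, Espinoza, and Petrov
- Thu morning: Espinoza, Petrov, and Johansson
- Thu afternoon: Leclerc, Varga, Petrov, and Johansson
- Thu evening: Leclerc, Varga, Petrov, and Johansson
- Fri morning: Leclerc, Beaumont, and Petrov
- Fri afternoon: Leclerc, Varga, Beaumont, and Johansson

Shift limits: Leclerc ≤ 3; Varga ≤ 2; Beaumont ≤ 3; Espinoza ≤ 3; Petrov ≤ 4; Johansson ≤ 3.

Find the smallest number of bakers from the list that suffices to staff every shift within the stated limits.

12 slots to fill and no one can take more than 4, so at least ⌈12/4⌉ = 3 bakers are needed.
Any 3 bakers together have capacity at most 4+3+3 = 10 < 12 slots, so 3 can never suffice.
Leclerc, Varga, Espinoza, and Petrov alone can cover everything: Tue afternoon→Varga, Tue evening→Espinoza, Wed morning→Petrov, Wed afternoon→Leclerc, Wed evening→Espinoza, Thu morning→Espinoza+Petrov, Thu afternoon→Petrov, Thu evening→Petrov, Fri morning→Leclerc, Fri afternoon→Leclerc+Varga.

4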